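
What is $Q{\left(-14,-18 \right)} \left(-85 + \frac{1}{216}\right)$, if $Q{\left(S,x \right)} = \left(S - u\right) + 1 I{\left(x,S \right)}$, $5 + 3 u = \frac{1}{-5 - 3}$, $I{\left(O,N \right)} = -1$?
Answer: $\frac{5856521}{5184} \approx 1129.7$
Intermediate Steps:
$u = - \frac{41}{24}$ ($u = - \frac{5}{3} + \frac{1}{3 \left(-5 - 3\right)} = - \frac{5}{3} + \frac{1}{3 \left(-8\right)} = - \frac{5}{3} + \frac{1}{3} \left(- \frac{1}{8}\right) = - \frac{5}{3} - \frac{1}{24} = - \frac{41}{24} \approx -1.7083$)
$Q{\left(S,x \right)} = \frac{17}{24} + S$ ($Q{\left(S,x \right)} = \left(S - - \frac{41}{24}\right) + 1 \left(-1\right) = \left(S + \frac{41}{24}\right) - 1 = \left(\frac{41}{24} + S\right) - 1 = \frac{17}{24} + S$)
$Q{\left(-14,-18 \right)} \left(-85 + \frac{1}{216}\right) = \left(\frac{17}{24} - 14\right) \left(-85 + \frac{1}{216}\right) = - \frac{319 \left(-85 + \frac{1}{216}\right)}{24} = \left(- \frac{319}{24}\right) \left(- \frac{18359}{216}\right) = \frac{5856521}{5184}$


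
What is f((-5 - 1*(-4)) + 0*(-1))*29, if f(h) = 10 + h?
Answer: 261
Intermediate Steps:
f((-5 - 1*(-4)) + 0*(-1))*29 = (10 + ((-5 - 1*(-4)) + 0*(-1)))*29 = (10 + ((-5 + 4) + 0))*29 = (10 + (-1 + 0))*29 = (10 - 1)*29 = 9*29 = 261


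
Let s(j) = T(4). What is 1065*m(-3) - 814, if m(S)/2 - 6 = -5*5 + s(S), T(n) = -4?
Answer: -49804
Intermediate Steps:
s(j) = -4
m(S) = -46 (m(S) = 12 + 2*(-5*5 - 4) = 12 + 2*(-25 - 4) = 12 + 2*(-29) = 12 - 58 = -46)
1065*m(-3) - 814 = 1065*(-46) - 814 = -48990 - 814 = -49804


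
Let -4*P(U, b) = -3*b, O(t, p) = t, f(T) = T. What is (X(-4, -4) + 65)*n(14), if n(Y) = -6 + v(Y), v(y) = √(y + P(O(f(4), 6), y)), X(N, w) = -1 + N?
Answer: -360 + 210*√2 ≈ -63.015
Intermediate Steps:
P(U, b) = 3*b/4 (P(U, b) = -(-3)*b/4 = 3*b/4)
v(y) = √7*√y/2 (v(y) = √(y + 3*y/4) = √(7*y/4) = √7*√y/2)
n(Y) = -6 + √7*√Y/2
(X(-4, -4) + 65)*n(14) = ((-1 - 4) + 65)*(-6 + √7*√14/2) = (-5 + 65)*(-6 + 7*√2/2) = 60*(-6 + 7*√2/2) = -360 + 210*√2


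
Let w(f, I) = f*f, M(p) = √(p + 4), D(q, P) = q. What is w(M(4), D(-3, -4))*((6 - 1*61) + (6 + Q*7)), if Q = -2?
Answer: -504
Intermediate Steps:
M(p) = √(4 + p)
w(f, I) = f²
w(M(4), D(-3, -4))*((6 - 1*61) + (6 + Q*7)) = (√(4 + 4))²*((6 - 1*61) + (6 - 2*7)) = (√8)²*((6 - 61) + (6 - 14)) = (2*√2)²*(-55 - 8) = 8*(-63) = -504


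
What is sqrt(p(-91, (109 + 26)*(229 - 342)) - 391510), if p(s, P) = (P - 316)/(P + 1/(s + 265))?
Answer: 2*I*sqrt(689611236171911371)/2654369 ≈ 625.71*I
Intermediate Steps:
p(s, P) = (-316 + P)/(P + 1/(265 + s))
sqrt(p(-91, (109 + 26)*(229 - 342)) - 391510) = sqrt((-83740 - 316*(-91) + 265*((109 + 26)*(229 - 342)) + ((109 + 26)*(229 - 342))*(-91))/(1 + 265*((109 + 26)*(229 - 342)) + ((109 + 26)*(229 - 342))*(-91)) - 391510) = sqrt((-83740 + 28756 + 265*(135*(-113)) + (135*(-113))*(-91))/(1 + 265*(135*(-113)) + (135*(-113))*(-91)) - 391510) = sqrt((-83740 + 28756 + 265*(-15255) - 15255*(-91))/(1 + 265*(-15255) - 15255*(-91)) - 391510) = sqrt((-83740 + 28756 - 4042575 + 1388205)/(1 - 4042575 + 1388205) - 391510) = sqrt(-2709354/(-2654369) - 391510) = sqrt(-1/2654369*(-2709354) - 391510) = sqrt(2709354/2654369 - 391510) = sqrt(-1039209297836/2654369) = 2*I*sqrt(689611236171911371)/2654369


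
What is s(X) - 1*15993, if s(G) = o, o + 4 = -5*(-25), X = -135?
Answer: -15872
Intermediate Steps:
o = 121 (o = -4 - 5*(-25) = -4 + 125 = 121)
s(G) = 121
s(X) - 1*15993 = 121 - 1*15993 = 121 - 15993 = -15872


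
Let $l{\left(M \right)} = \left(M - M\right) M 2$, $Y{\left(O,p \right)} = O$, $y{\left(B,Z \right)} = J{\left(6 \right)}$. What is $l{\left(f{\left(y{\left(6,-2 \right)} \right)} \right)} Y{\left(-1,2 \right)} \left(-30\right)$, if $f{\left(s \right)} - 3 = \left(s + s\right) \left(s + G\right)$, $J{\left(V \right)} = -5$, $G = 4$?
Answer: $0$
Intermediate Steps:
$y{\left(B,Z \right)} = -5$
$f{\left(s \right)} = 3 + 2 s \left(4 + s\right)$ ($f{\left(s \right)} = 3 + \left(s + s\right) \left(s + 4\right) = 3 + 2 s \left(4 + s\right)$)
$l{\left(M \right)} = 0$ ($l{\left(M \right)} = 0 M 2 = 0 \cdot 2 = 0$)
$l{\left(f{\left(y{\left(6,-2 \right)} \right)} \right)} Y{\left(-1,2 \right)} \left(-30\right) = 0 \left(-1\right) \left(-30\right) = 0 \left(-30\right) = 0$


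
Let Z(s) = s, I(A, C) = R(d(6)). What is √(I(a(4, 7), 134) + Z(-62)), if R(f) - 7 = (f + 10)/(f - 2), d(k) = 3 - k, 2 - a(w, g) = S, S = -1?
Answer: I*√1410/5 ≈ 7.51*I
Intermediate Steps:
a(w, g) = 3 (a(w, g) = 2 - 1*(-1) = 2 + 1 = 3)
R(f) = 7 + (10 + f)/(-2 + f) (R(f) = 7 + (f + 10)/(f - 2) = 7 + (10 + f)/(-2 + f))
I(A, C) = 28/5 (I(A, C) = 4*(-1 + 2*(3 - 1*6))/(-2 + (3 - 1*6)) = 4*(-1 + 2*(3 - 6))/(-2 + (3 - 6)) = 4*(-1 + 2*(-3))/(-2 - 3) = 4*(-1 - 6)/(-5) = 4*(-⅕)*(-7) = 28/5)
√(I(a(4, 7), 134) + Z(-62)) = √(28/5 - 62) = √(-282/5) = I*√1410/5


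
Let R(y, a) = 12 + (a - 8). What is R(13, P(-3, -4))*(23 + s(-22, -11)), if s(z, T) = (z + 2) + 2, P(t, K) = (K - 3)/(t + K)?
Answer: 25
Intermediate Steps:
P(t, K) = (-3 + K)/(K + t)
s(z, T) = 4 + z (s(z, T) = (2 + z) + 2 = 4 + z)
R(y, a) = 4 + a (R(y, a) = 12 + (-8 + a) = 4 + a)
R(13, P(-3, -4))*(23 + s(-22, -11)) = (4 + (-3 - 4)/(-4 - 3))*(23 + (4 - 22)) = (4 - 7/(-7))*(23 - 18) = (4 - ⅐*(-7))*5 = (4 + 1)*5 = 5*5 = 25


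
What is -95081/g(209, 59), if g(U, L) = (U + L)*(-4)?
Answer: 95081/1072 ≈ 88.695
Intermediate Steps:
g(U, L) = -4*L - 4*U (g(U, L) = (L + U)*(-4) = -4*L - 4*U)
-95081/g(209, 59) = -95081/(-4*59 - 4*209) = -95081/(-236 - 836) = -95081/(-1072) = -95081*(-1/1072) = 95081/1072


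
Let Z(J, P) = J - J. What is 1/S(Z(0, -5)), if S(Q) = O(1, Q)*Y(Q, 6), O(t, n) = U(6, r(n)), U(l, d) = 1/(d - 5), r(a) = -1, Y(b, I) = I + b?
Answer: -1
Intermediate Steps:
U(l, d) = 1/(-5 + d)
Z(J, P) = 0
O(t, n) = -⅙ (O(t, n) = 1/(-5 - 1) = 1/(-6) = -⅙)
S(Q) = -1 - Q/6 (S(Q) = -(6 + Q)/6 = -1 - Q/6)
1/S(Z(0, -5)) = 1/(-1 - ⅙*0) = 1/(-1 + 0) = 1/(-1) = -1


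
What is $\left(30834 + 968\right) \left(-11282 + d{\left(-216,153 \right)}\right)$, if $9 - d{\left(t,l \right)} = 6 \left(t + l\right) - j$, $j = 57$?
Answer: $-344670076$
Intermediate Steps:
$d{\left(t,l \right)} = 66 - 6 l - 6 t$ ($d{\left(t,l \right)} = 9 - \left(6 \left(t + l\right) - 57\right) = 9 - \left(6 \left(l + t\right) - 57\right) = 9 - \left(\left(6 l + 6 t\right) - 57\right) = 9 - \left(-57 + 6 l + 6 t\right) = 66 - 6 l - 6 t$)
$\left(30834 + 968\right) \left(-11282 + d{\left(-216,153 \right)}\right) = \left(30834 + 968\right) \left(-11282 - -444\right) = 31802 \left(-11282 + \left(66 - 918 + 1296\right)\right) = 31802 \left(-11282 + 444\right) = 31802 \left(-10838\right) = -344670076$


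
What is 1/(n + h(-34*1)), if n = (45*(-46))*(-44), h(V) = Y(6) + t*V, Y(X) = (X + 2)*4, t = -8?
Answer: 1/91384 ≈ 1.0943e-5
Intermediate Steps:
Y(X) = 8 + 4*X (Y(X) = (2 + X)*4 = 8 + 4*X)
h(V) = 32 - 8*V (h(V) = (8 + 4*6) - 8*V = (8 + 24) - 8*V = 32 - 8*V)
n = 91080 (n = -2070*(-44) = 91080)
1/(n + h(-34*1)) = 1/(91080 + (32 - (-272))) = 1/(91080 + (32 - 8*(-34))) = 1/(91080 + (32 + 272)) = 1/(91080 + 304) = 1/91384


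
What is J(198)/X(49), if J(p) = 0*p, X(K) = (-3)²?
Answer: 0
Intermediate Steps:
X(K) = 9
J(p) = 0
J(198)/X(49) = 0/9 = 0*(⅑) = 0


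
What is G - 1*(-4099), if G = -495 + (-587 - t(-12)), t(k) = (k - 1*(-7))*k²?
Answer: 3737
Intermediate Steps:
t(k) = k²*(7 + k) (t(k) = (k + 7)*k² = (7 + k)*k² = k²*(7 + k))
G = -362 (G = -495 + (-587 - (-12)²*(7 - 12)) = -495 + (-587 - 144*(-5)) = -495 + (-587 - 1*(-720)) = -495 + (-587 + 720) = -495 + 133 = -362)
G - 1*(-4099) = -362 - 1*(-4099) = -362 + 4099 = 3737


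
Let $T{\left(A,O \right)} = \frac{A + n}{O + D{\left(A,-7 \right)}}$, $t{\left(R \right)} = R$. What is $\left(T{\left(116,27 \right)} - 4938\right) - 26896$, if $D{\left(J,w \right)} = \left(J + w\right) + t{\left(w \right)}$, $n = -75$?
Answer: $- \frac{4106545}{129} \approx -31834.0$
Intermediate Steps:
$D{\left(J,w \right)} = J + 2 w$ ($D{\left(J,w \right)} = \left(J + w\right) + w = J + 2 w$)
$T{\left(A,O \right)} = \frac{-75 + A}{-14 + A + O}$ ($T{\left(A,O \right)} = \frac{A - 75}{O + \left(A + 2 \left(-7\right)\right)} = \frac{-75 + A}{O + \left(A - 14\right)} = \frac{-75 + A}{O + \left(-14 + A\right)} = \frac{-75 + A}{-14 + A + O}$)
$\left(T{\left(116,27 \right)} - 4938\right) - 26896 = \left(\frac{-75 + 116}{-14 + 116 + 27} - 4938\right) - 26896 = \left(\frac{1}{129} \cdot 41 - 4938\right) - 26896 = \left(\frac{41}{129} - 4938\right) - 26896 = - \frac{636961}{129} - 26896 = - \frac{4106545}{129}$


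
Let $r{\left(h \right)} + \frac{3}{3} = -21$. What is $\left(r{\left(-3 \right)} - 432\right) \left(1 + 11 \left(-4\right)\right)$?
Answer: $19522$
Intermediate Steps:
$r{\left(h \right)} = -22$ ($r{\left(h \right)} = -1 - 21 = -22$)
$\left(r{\left(-3 \right)} - 432\right) \left(1 + 11 \left(-4\right)\right) = \left(-22 - 432\right) \left(1 + 11 \left(-4\right)\right) = - 454 \left(1 - 44\right) = \left(-454\right) \left(-43\right) = 19522$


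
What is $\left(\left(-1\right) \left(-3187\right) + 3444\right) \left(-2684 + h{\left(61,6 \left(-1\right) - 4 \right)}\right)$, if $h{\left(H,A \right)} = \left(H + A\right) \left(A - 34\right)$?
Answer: $-32677568$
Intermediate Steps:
$h{\left(H,A \right)} = \left(-34 + A\right) \left(A + H\right)$ ($h{\left(H,A \right)} = \left(A + H\right) \left(-34 + A\right) = \left(-34 + A\right) \left(A + H\right)$)
$\left(\left(-1\right) \left(-3187\right) + 3444\right) \left(-2684 + h{\left(61,6 \left(-1\right) - 4 \right)}\right) = \left(\left(-1\right) \left(-3187\right) + 3444\right) \left(-2684 - \left(2074 - \left(6 \left(-1\right) - 4\right)^{2} + 34 \left(6 \left(-1\right) - 4\right) - \left(6 \left(-1\right) - 4\right) 61\right)\right) = \left(3187 + 3444\right) \left(-2684 - \left(2074 - \left(-6 - 4\right)^{2} + 34 \left(-6 - 4\right) - \left(-6 - 4\right) 61\right)\right) = 6631 \left(-2684 - \left(2344 - 100\right)\right) = 6631 \left(-2684 + \left(100 + 340 - 2074 - 610\right)\right) = 6631 \left(-2684 - 2244\right) = 6631 \left(-4928\right) = -32677568$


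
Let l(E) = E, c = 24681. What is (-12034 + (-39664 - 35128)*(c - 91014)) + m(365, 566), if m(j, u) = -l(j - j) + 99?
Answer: 4961165801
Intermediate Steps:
m(j, u) = 99 (m(j, u) = -(j - j) + 99 = -1*0 + 99 = 0 + 99 = 99)
(-12034 + (-39664 - 35128)*(c - 91014)) + m(365, 566) = (-12034 + (-39664 - 35128)*(24681 - 91014)) + 99 = (-12034 - 74792*(-66333)) + 99 = (-12034 + 4961177736) + 99 = 4961165702 + 99 = 4961165801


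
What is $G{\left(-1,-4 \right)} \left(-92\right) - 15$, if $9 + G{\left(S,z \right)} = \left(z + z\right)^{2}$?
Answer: $-5075$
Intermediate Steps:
$G{\left(S,z \right)} = -9 + 4 z^{2}$ ($G{\left(S,z \right)} = -9 + \left(z + z\right)^{2} = -9 + \left(2 z\right)^{2} = -9 + 4 z^{2}$)
$G{\left(-1,-4 \right)} \left(-92\right) - 15 = \left(-9 + 4 \left(-4\right)^{2}\right) \left(-92\right) - 15 = \left(-9 + 4 \cdot 16\right) \left(-92\right) - 15 = \left(-9 + 64\right) \left(-92\right) - 15 = 55 \left(-92\right) - 15 = -5060 - 15 = -5075$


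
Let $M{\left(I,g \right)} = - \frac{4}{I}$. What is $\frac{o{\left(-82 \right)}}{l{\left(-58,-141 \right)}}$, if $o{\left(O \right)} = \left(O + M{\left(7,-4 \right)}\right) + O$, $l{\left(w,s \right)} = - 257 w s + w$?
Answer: $\frac{288}{3678157} \approx 7.83 \cdot 10^{-5}$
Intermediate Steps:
$l{\left(w,s \right)} = w - 257 s w$ ($l{\left(w,s \right)} = - 257 s w + w = w - 257 s w$)
$o{\left(O \right)} = - \frac{4}{7} + 2 O$ ($o{\left(O \right)} = \left(O - \frac{4}{7}\right) + O = \left(- \frac{4}{7} + O\right) + O = - \frac{4}{7} + 2 O$)
$\frac{o{\left(-82 \right)}}{l{\left(-58,-141 \right)}} = \frac{- \frac{4}{7} + 2 \left(-82\right)}{\left(-58\right) \left(1 - -36237\right)} = \frac{- \frac{4}{7} - 164}{\left(-58\right) \left(1 + 36237\right)} = - \frac{1152}{7 \left(\left(-58\right) 36238\right)} = - \frac{1152}{7 \left(-2101804\right)} = \left(- \frac{1152}{7}\right) \left(- \frac{1}{2101804}\right) = \frac{288}{3678157}$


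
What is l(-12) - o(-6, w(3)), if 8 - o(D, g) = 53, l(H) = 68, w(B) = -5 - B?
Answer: 113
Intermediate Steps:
o(D, g) = -45 (o(D, g) = 8 - 1*53 = 8 - 53 = -45)
l(-12) - o(-6, w(3)) = 68 - 1*(-45) = 68 + 45 = 113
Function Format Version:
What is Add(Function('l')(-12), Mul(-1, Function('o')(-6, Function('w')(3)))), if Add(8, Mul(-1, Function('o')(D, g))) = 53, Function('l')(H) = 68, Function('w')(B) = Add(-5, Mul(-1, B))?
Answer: 113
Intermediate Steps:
Function('o')(D, g) = -45 (Function('o')(D, g) = Add(8, Mul(-1, 53)) = Add(8, -53) = -45)
Add(Function('l')(-12), Mul(-1, Function('o')(-6, Function('w')(3)))) = Add(68, Mul(-1, -45)) = Add(68, 45) = 113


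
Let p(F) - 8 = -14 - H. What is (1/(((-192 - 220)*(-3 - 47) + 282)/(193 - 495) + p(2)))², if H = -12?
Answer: 22801/90916225 ≈ 0.00025079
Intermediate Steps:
p(F) = 6 (p(F) = 8 + (-14 - 1*(-12)) = 8 + (-14 + 12) = 8 - 2 = 6)
(1/(((-192 - 220)*(-3 - 47) + 282)/(193 - 495) + p(2)))² = (1/(((-192 - 220)*(-3 - 47) + 282)/(193 - 495) + 6))² = (1/((-412*(-50) + 282)/(-302) + 6))² = (1/((20600 + 282)*(-1/302) + 6))² = (1/(20882*(-1/302) + 6))² = (1/(-10441/151 + 6))² = (1/(-9535/151))² = (-151/9535)² = 22801/90916225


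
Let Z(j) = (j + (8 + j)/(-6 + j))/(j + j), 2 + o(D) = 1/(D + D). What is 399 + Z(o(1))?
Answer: 35981/90 ≈ 399.79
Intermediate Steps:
o(D) = -2 + 1/(2*D) (o(D) = -2 + 1/(D + D) = -2 + 1/(2*D))
Z(j) = (j + (8 + j)/(-6 + j))/(2*j) (Z(j) = (j + (8 + j)/(-6 + j))/((2*j)) = (j + (8 + j)/(-6 + j))*(1/(2*j)) = (j + (8 + j)/(-6 + j))/(2*j))
399 + Z(o(1)) = 399 + (8 + (-2 + (1/2)/1)**2 - 5*(-2 + (1/2)/1))/(2*(-2 + (1/2)/1)*(-6 + (-2 + (1/2)/1))) = 399 + (8 + (-2 + (1/2)*1)**2 - 5*(-2 + (1/2)*1))/(2*(-2 + (1/2)*1)*(-6 + (-2 + (1/2)*1))) = 399 + (8 + (-2 + 1/2)**2 - 5*(-2 + 1/2))/(2*(-2 + 1/2)*(-6 + (-2 + 1/2))) = 399 + (8 + (-3/2)**2 - 5*(-3/2))/(2*(-3/2)*(-6 - 3/2)) = 399 + (1/2)*(-2/3)*(8 + 9/4 + 15/2)/(-15/2) = 399 + (1/2)*(-2/3)*(-2/15)*(71/4) = 399 + 71/90 = 35981/90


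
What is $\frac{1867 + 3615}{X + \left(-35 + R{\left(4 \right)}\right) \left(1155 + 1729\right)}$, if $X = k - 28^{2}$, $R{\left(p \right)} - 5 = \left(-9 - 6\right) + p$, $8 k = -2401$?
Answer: $- \frac{43856}{954625} \approx -0.045941$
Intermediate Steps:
$k = - \frac{2401}{8}$ ($k = \frac{1}{8} \left(-2401\right) = - \frac{2401}{8} \approx -300.13$)
$R{\left(p \right)} = -10 + p$ ($R{\left(p \right)} = 5 + \left(\left(-9 - 6\right) + p\right) = 5 + \left(-15 + p\right) = -10 + p$)
$X = - \frac{8673}{8}$ ($X = - \frac{2401}{8} - 28^{2} = - \frac{2401}{8} - 784 = - \frac{8673}{8} \approx -1084.1$)
$\frac{1867 + 3615}{X + \left(-35 + R{\left(4 \right)}\right) \left(1155 + 1729\right)} = \frac{1867 + 3615}{- \frac{8673}{8} + \left(-35 + \left(-10 + 4\right)\right) \left(1155 + 1729\right)} = \frac{5482}{- \frac{8673}{8} + \left(-35 - 6\right) 2884} = \frac{5482}{- \frac{8673}{8} - 118244} = \frac{5482}{- \frac{954625}{8}} = 5482 \left(- \frac{8}{954625}\right) = - \frac{43856}{954625}$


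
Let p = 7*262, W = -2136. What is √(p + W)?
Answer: I*√302 ≈ 17.378*I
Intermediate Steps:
p = 1834
√(p + W) = √(1834 - 2136) = √(-302) = I*√302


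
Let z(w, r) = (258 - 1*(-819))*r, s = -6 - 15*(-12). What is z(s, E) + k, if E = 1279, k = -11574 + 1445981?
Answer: 2811890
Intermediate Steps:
k = 1434407
s = 174 (s = -6 + 180 = 174)
z(w, r) = 1077*r (z(w, r) = (258 + 819)*r = 1077*r)
z(s, E) + k = 1077*1279 + 1434407 = 1377483 + 1434407 = 2811890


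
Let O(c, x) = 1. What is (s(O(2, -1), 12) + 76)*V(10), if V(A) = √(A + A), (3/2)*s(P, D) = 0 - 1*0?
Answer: 152*√5 ≈ 339.88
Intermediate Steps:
s(P, D) = 0 (s(P, D) = 2*(0 - 1*0)/3 = 2*(0 + 0)/3 = (⅔)*0 = 0)
V(A) = √2*√A (V(A) = √(2*A) = √2*√A)
(s(O(2, -1), 12) + 76)*V(10) = (0 + 76)*(√2*√10) = 76*(2*√5) = 152*√5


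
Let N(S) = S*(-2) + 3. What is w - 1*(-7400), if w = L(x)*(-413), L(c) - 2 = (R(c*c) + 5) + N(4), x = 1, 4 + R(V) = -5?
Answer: 10291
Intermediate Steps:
R(V) = -9 (R(V) = -4 - 5 = -9)
N(S) = 3 - 2*S (N(S) = -2*S + 3 = 3 - 2*S)
L(c) = -7 (L(c) = 2 + ((-9 + 5) + (3 - 2*4)) = 2 + (-4 + (3 - 8)) = 2 + (-4 - 5) = 2 - 9 = -7)
w = 2891 (w = -7*(-413) = 2891)
w - 1*(-7400) = 2891 - 1*(-7400) = 2891 + 7400 = 10291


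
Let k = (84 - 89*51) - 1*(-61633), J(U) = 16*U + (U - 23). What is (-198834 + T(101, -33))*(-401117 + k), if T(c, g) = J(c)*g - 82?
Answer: 87641848102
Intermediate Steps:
J(U) = -23 + 17*U (J(U) = 16*U + (-23 + U) = -23 + 17*U)
T(c, g) = -82 + g*(-23 + 17*c) (T(c, g) = (-23 + 17*c)*g - 82 = g*(-23 + 17*c) - 82 = -82 + g*(-23 + 17*c))
k = 57178 (k = (84 - 4539) + 61633 = -4455 + 61633 = 57178)
(-198834 + T(101, -33))*(-401117 + k) = (-198834 + (-82 - 33*(-23 + 17*101)))*(-401117 + 57178) = (-198834 + (-82 - 33*(-23 + 1717)))*(-343939) = (-198834 + (-82 - 33*1694))*(-343939) = (-198834 + (-82 - 55902))*(-343939) = (-198834 - 55984)*(-343939) = -254818*(-343939) = 87641848102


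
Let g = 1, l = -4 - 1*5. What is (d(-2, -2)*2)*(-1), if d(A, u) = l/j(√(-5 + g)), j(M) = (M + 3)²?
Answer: 90/169 - 216*I/169 ≈ 0.53254 - 1.2781*I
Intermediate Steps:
l = -9 (l = -4 - 5 = -9)
j(M) = (3 + M)²
d(A, u) = -9/(3 + 2*I)² (d(A, u) = -9/(3 + √(-5 + 1))² = -9/(3 + √(-4))² = -9/(3 + 2*I)²)
(d(-2, -2)*2)*(-1) = ((-45/169 + 108*I/169)*2)*(-1) = (-90/169 + 216*I/169)*(-1) = 90/169 - 216*I/169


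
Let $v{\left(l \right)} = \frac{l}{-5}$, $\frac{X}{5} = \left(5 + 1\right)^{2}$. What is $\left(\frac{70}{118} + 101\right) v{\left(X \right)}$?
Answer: $- \frac{215784}{59} \approx -3657.4$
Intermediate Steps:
$X = 180$ ($X = 5 \left(5 + 1\right)^{2} = 5 \cdot 6^{2} = 5 \cdot 36 = 180$)
$v{\left(l \right)} = - \frac{l}{5}$ ($v{\left(l \right)} = l \left(- \frac{1}{5}\right) = - \frac{l}{5}$)
$\left(\frac{70}{118} + 101\right) v{\left(X \right)} = \left(\frac{70}{118} + 101\right) \left(\left(- \frac{1}{5}\right) 180\right) = \left(70 \cdot \frac{1}{118} + 101\right) \left(-36\right) = \left(\frac{35}{59} + 101\right) \left(-36\right) = \frac{5994}{59} \left(-36\right) = - \frac{215784}{59}$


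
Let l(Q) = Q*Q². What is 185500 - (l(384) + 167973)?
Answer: -56605577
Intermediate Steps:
l(Q) = Q³
185500 - (l(384) + 167973) = 185500 - (384³ + 167973) = 185500 - (56623104 + 167973) = 185500 - 1*56791077 = 185500 - 56791077 = -56605577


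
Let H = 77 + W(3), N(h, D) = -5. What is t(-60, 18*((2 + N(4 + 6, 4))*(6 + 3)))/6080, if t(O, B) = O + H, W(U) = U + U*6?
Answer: 1/160 ≈ 0.0062500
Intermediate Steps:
W(U) = 7*U (W(U) = U + 6*U = 7*U)
H = 98 (H = 77 + 7*3 = 77 + 21 = 98)
t(O, B) = 98 + O (t(O, B) = O + 98 = 98 + O)
t(-60, 18*((2 + N(4 + 6, 4))*(6 + 3)))/6080 = (98 - 60)/6080 = 38*(1/6080) = 1/160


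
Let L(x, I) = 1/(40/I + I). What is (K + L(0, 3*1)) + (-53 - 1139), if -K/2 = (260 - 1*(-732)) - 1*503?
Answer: -106327/49 ≈ -2169.9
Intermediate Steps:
L(x, I) = 1/(I + 40/I)
K = -978 (K = -2*((260 - 1*(-732)) - 1*503) = -2*((260 + 732) - 503) = -2*(992 - 503) = -2*489 = -978)
(K + L(0, 3*1)) + (-53 - 1139) = (-978 + (3*1)/(40 + (3*1)**2)) + (-53 - 1139) = (-978 + 3/(40 + 3**2)) - 1192 = (-978 + 3/(40 + 9)) - 1192 = (-978 + 3/49) - 1192 = -47919/49 - 1192 = -106327/49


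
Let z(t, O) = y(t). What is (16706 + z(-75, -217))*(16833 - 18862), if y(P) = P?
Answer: -33744299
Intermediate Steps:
z(t, O) = t
(16706 + z(-75, -217))*(16833 - 18862) = (16706 - 75)*(16833 - 18862) = 16631*(-2029) = -33744299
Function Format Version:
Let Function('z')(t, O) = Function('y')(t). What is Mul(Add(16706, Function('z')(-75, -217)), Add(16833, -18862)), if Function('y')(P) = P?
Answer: -33744299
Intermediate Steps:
Function('z')(t, O) = t
Mul(Add(16706, Function('z')(-75, -217)), Add(16833, -18862)) = Mul(Add(16706, -75), Add(16833, -18862)) = Mul(16631, -2029) = -33744299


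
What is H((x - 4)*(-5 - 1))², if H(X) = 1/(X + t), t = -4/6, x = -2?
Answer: 9/11236 ≈ 0.00080100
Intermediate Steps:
t = -⅔ (t = -4*⅙ = -⅔ ≈ -0.66667)
H(X) = 1/(-⅔ + X) (H(X) = 1/(X - ⅔) = 1/(-⅔ + X))
H((x - 4)*(-5 - 1))² = (3/(-2 + 3*((-2 - 4)*(-5 - 1))))² = (3/(-2 + 3*(-6*(-6))))² = (3/(-2 + 3*36))² = (3/(-2 + 108))² = (3/106)² = 9/11236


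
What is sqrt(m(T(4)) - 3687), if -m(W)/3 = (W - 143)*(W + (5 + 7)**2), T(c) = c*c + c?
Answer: sqrt(56829) ≈ 238.39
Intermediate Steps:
T(c) = c + c**2 (T(c) = c**2 + c = c + c**2)
m(W) = -3*(-143 + W)*(144 + W) (m(W) = -3*(W - 143)*(W + (5 + 7)**2) = -3*(-143 + W)*(W + 12**2) = -3*(-143 + W)*(W + 144) = -3*(-143 + W)*(144 + W))
sqrt(m(T(4)) - 3687) = sqrt((61776 - 12*(1 + 4) - 3*16*(1 + 4)**2) - 3687) = sqrt((61776 - 12*5 - 3*(4*5)**2) - 3687) = sqrt((61776 - 3*20 - 3*20**2) - 3687) = sqrt((61776 - 60 - 3*400) - 3687) = sqrt((61776 - 60 - 1200) - 3687) = sqrt(60516 - 3687) = sqrt(56829)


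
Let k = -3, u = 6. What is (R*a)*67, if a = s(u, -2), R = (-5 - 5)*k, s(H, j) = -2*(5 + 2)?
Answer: -28140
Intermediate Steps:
s(H, j) = -14 (s(H, j) = -2*7 = -14)
R = 30 (R = (-5 - 5)*(-3) = -10*(-3) = 30)
a = -14
(R*a)*67 = (30*(-14))*67 = -420*67 = -28140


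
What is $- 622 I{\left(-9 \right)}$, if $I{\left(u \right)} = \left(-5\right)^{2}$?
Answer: $-15550$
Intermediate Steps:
$I{\left(u \right)} = 25$
$- 622 I{\left(-9 \right)} = \left(-622\right) 25 = -15550$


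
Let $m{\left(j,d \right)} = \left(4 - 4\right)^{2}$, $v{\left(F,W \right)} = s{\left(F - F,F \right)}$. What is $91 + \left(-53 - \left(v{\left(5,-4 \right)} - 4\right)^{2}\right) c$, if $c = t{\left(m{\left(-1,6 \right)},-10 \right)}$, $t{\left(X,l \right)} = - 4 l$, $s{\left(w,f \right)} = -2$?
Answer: $-3469$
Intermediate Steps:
$v{\left(F,W \right)} = -2$
$m{\left(j,d \right)} = 0$ ($m{\left(j,d \right)} = 0^{2} = 0$)
$c = 40$ ($c = \left(-4\right) \left(-10\right) = 40$)
$91 + \left(-53 - \left(v{\left(5,-4 \right)} - 4\right)^{2}\right) c = 91 + \left(-53 - \left(-2 - 4\right)^{2}\right) 40 = 91 + \left(-53 - \left(-6\right)^{2}\right) 40 = 91 + \left(-53 - 36\right) 40 = 91 - 3560 = -3469$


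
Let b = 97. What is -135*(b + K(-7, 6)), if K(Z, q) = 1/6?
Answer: -26235/2 ≈ -13118.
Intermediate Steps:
K(Z, q) = ⅙
-135*(b + K(-7, 6)) = -135*(97 + ⅙) = -135*583/6 = -26235/2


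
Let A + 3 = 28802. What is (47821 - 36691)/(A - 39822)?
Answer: -11130/11023 ≈ -1.0097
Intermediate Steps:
A = 28799 (A = -3 + 28802 = 28799)
(47821 - 36691)/(A - 39822) = (47821 - 36691)/(28799 - 39822) = 11130/(-11023) = 11130*(-1/11023) = -11130/11023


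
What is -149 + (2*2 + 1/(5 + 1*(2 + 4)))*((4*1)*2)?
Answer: -1279/11 ≈ -116.27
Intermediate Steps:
-149 + (2*2 + 1/(5 + 1*(2 + 4)))*((4*1)*2) = -149 + (4 + 1/(5 + 1*6))*(4*2) = -149 + (4 + 1/(5 + 6))*8 = -149 + (4 + 1/11)*8 = -149 + (45/11)*8 = -149 + 360/11 = -1279/11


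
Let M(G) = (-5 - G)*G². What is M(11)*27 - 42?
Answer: -52314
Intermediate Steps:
M(G) = G²*(-5 - G)
M(11)*27 - 42 = (11²*(-5 - 1*11))*27 - 42 = (121*(-5 - 11))*27 - 42 = (121*(-16))*27 - 42 = -1936*27 - 42 = -52272 - 42 = -52314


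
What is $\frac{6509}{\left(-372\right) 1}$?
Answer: $- \frac{6509}{372} \approx -17.497$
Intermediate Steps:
$\frac{6509}{\left(-372\right) 1} = \frac{6509}{-372} = 6509 \left(- \frac{1}{372}\right) = - \frac{6509}{372}$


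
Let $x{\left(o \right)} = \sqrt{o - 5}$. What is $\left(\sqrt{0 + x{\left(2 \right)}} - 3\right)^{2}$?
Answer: $\left(3 - \sqrt[4]{3} \sqrt{i}\right)^{2} \approx 3.4164 - 3.8516 i$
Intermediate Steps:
$x{\left(o \right)} = \sqrt{-5 + o}$
$\left(\sqrt{0 + x{\left(2 \right)}} - 3\right)^{2} = \left(\sqrt{0 + \sqrt{-5 + 2}} - 3\right)^{2} = \left(\sqrt{0 + \sqrt{-3}} - 3\right)^{2} = \left(\sqrt{0 + i \sqrt{3}} - 3\right)^{2} = \left(\sqrt{i \sqrt{3}} - 3\right)^{2} = \left(\sqrt[4]{3} \sqrt{i} - 3\right)^{2} = \left(-3 + \sqrt[4]{3} \sqrt{i}\right)^{2}$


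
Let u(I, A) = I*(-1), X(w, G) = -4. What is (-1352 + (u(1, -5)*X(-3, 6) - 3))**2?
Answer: 1825201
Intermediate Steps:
u(I, A) = -I
(-1352 + (u(1, -5)*X(-3, 6) - 3))**2 = (-1352 + (-1*1*(-4) - 3))**2 = (-1352 + (-1*(-4) - 3))**2 = (-1352 + (4 - 3))**2 = (-1352 + 1)**2 = (-1351)**2 = 1825201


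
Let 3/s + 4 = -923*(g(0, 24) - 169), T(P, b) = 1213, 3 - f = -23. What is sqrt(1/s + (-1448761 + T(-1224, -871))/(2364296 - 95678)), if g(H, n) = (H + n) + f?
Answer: 5*sqrt(209355444695221)/378103 ≈ 191.34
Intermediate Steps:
f = 26 (f = 3 - 1*(-23) = 3 + 23 = 26)
g(H, n) = 26 + H + n (g(H, n) = (H + n) + 26 = 26 + H + n)
s = 1/36611 (s = 3/(-4 - 923*((26 + 0 + 24) - 169)) = 3/(-4 - 923*(50 - 169)) = 3/(-4 - 923*(-119)) = 3/(-4 + 109837) = 3/109833 = 3*(1/109833) = 1/36611 ≈ 2.7314e-5)
sqrt(1/s + (-1448761 + T(-1224, -871))/(2364296 - 95678)) = sqrt(1/(1/36611) + (-1448761 + 1213)/(2364296 - 95678)) = sqrt(36611 - 1447548/2268618) = sqrt(36611 - 1447548*1/2268618) = sqrt(36611 - 241258/378103) = sqrt(13842487675/378103) = 5*sqrt(209355444695221)/378103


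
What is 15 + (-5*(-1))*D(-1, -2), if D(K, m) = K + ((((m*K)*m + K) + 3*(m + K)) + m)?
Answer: -70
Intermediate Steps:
D(K, m) = 4*m + 5*K + K*m² (D(K, m) = K + ((((K*m)*m + K) + 3*(K + m)) + m) = K + (((K*m² + K) + (3*K + 3*m)) + m) = K + (((K + K*m²) + (3*K + 3*m)) + m) = K + ((3*m + 4*K + K*m²) + m) = K + (4*K + 4*m + K*m²) = 4*m + 5*K + K*m²)
15 + (-5*(-1))*D(-1, -2) = 15 + (-5*(-1))*(4*(-2) + 5*(-1) - 1*(-2)²) = 15 + 5*(-8 - 5 - 1*4) = 15 + 5*(-8 - 5 - 4) = 15 + 5*(-17) = 15 - 85 = -70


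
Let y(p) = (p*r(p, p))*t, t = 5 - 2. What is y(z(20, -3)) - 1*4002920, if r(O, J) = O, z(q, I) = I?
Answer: -4002893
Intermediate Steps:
t = 3
y(p) = 3*p² (y(p) = (p*p)*3 = p²*3 = 3*p²)
y(z(20, -3)) - 1*4002920 = 3*(-3)² - 1*4002920 = 3*9 - 4002920 = 27 - 4002920 = -4002893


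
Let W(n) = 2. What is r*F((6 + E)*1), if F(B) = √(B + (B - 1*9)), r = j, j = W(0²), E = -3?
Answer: 2*I*√3 ≈ 3.4641*I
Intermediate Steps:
j = 2
r = 2
F(B) = √(-9 + 2*B) (F(B) = √(B + (B - 9)) = √(B + (-9 + B)) = √(-9 + 2*B))
r*F((6 + E)*1) = 2*√(-9 + 2*((6 - 3)*1)) = 2*√(-9 + 2*(3*1)) = 2*√(-9 + 2*3) = 2*√(-9 + 6) = 2*√(-3) = 2*(I*√3) = 2*I*√3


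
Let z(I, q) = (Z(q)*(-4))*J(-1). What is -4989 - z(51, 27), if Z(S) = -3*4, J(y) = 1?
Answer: -5037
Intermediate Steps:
Z(S) = -12
z(I, q) = 48 (z(I, q) = -12*(-4)*1 = 48*1 = 48)
-4989 - z(51, 27) = -4989 - 1*48 = -4989 - 48 = -5037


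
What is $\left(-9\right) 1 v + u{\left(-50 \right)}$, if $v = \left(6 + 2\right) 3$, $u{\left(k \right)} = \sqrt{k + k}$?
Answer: $-216 + 10 i \approx -216.0 + 10.0 i$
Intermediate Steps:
$u{\left(k \right)} = \sqrt{2} \sqrt{k}$ ($u{\left(k \right)} = \sqrt{2 k} = \sqrt{2} \sqrt{k}$)
$v = 24$ ($v = 8 \cdot 3 = 24$)
$\left(-9\right) 1 v + u{\left(-50 \right)} = \left(-9\right) 1 \cdot 24 + \sqrt{2} \sqrt{-50} = \left(-9\right) 24 + \sqrt{2} \cdot 5 i \sqrt{2} = -216 + 10 i$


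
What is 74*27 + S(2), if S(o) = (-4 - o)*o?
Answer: 1986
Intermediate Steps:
S(o) = o*(-4 - o)
74*27 + S(2) = 74*27 - 1*2*(4 + 2) = 1998 - 1*2*6 = 1998 - 12 = 1986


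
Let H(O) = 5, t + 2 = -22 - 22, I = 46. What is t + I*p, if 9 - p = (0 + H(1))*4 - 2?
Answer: -460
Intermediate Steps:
t = -46 (t = -2 + (-22 - 22) = -2 - 44 = -46)
p = -9 (p = 9 - ((0 + 5)*4 - 2) = 9 - (5*4 - 2) = 9 - (20 - 2) = 9 - 1*18 = 9 - 18 = -9)
t + I*p = -46 + 46*(-9) = -46 - 414 = -460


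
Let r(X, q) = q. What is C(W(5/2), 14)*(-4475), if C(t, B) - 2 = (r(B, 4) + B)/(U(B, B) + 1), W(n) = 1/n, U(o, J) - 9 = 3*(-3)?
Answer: -89500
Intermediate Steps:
U(o, J) = 0 (U(o, J) = 9 + 3*(-3) = 9 - 9 = 0)
W(n) = 1/n
C(t, B) = 6 + B (C(t, B) = 2 + (4 + B)/(0 + 1) = 2 + (4 + B)/1 = 2 + (4 + B)*1 = 2 + (4 + B) = 6 + B)
C(W(5/2), 14)*(-4475) = (6 + 14)*(-4475) = 20*(-4475) = -89500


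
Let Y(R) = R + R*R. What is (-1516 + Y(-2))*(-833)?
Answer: 1261162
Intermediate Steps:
Y(R) = R + R²
(-1516 + Y(-2))*(-833) = (-1516 - 2*(1 - 2))*(-833) = (-1516 - 2*(-1))*(-833) = (-1516 + 2)*(-833) = -1514*(-833) = 1261162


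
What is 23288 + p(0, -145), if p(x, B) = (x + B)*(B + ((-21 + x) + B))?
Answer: 68383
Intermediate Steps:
p(x, B) = (B + x)*(-21 + x + 2*B) (p(x, B) = (B + x)*(B + (-21 + B + x)) = (B + x)*(-21 + x + 2*B))
23288 + p(0, -145) = 23288 + (0² - 21*(-145) - 21*0 + 2*(-145)² + 3*(-145)*0) = 23288 + (0 + 3045 + 0 + 2*21025 + 0) = 23288 + (0 + 3045 + 0 + 42050 + 0) = 23288 + 45095 = 68383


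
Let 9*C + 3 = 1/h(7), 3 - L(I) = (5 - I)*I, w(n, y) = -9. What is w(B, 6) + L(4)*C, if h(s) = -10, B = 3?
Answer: -779/90 ≈ -8.6555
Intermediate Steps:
L(I) = 3 - I*(5 - I) (L(I) = 3 - (5 - I)*I = 3 - I*(5 - I))
C = -31/90 (C = -⅓ + (⅑)/(-10) = -⅓ + (⅑)*(-⅒) = -⅓ - 1/90 = -31/90 ≈ -0.34444)
w(B, 6) + L(4)*C = -9 + (3 + 4² - 5*4)*(-31/90) = -9 + (3 + 16 - 20)*(-31/90) = -9 - 1*(-31/90) = -9 + 31/90 = -779/90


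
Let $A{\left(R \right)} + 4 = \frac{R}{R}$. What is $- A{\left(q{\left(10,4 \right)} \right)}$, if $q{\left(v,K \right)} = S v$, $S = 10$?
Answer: $3$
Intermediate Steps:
$q{\left(v,K \right)} = 10 v$
$A{\left(R \right)} = -3$ ($A{\left(R \right)} = -4 + \frac{R}{R} = -4 + 1 = -3$)
$- A{\left(q{\left(10,4 \right)} \right)} = \left(-1\right) \left(-3\right) = 3$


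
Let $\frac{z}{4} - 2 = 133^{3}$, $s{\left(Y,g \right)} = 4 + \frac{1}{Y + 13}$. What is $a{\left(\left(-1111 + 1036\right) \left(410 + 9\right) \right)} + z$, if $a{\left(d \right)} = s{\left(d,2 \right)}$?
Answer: $\frac{295604510719}{31412} \approx 9.4106 \cdot 10^{6}$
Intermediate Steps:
$s{\left(Y,g \right)} = 4 + \frac{1}{13 + Y}$
$a{\left(d \right)} = \frac{53 + 4 d}{13 + d}$
$z = 9410556$ ($z = 8 + 4 \cdot 133^{3} = 8 + 4 \cdot 2352637 = 8 + 9410548 = 9410556$)
$a{\left(\left(-1111 + 1036\right) \left(410 + 9\right) \right)} + z = \frac{53 + 4 \left(-1111 + 1036\right) \left(410 + 9\right)}{13 + \left(-1111 + 1036\right) \left(410 + 9\right)} + 9410556 = \frac{53 + 4 \left(\left(-75\right) 419\right)}{13 - 31425} + 9410556 = \frac{53 + 4 \left(-31425\right)}{13 - 31425} + 9410556 = \frac{53 - 125700}{-31412} + 9410556 = \left(- \frac{1}{31412}\right) \left(-125647\right) + 9410556 = \frac{125647}{31412} + 9410556 = \frac{295604510719}{31412}$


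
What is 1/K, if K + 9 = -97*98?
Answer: -1/9515 ≈ -0.00010510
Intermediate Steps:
K = -9515 (K = -9 - 97*98 = -9 - 9506 = -9515)
1/K = 1/(-9515) = -1/9515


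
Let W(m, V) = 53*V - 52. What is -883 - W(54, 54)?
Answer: -3693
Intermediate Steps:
W(m, V) = -52 + 53*V
-883 - W(54, 54) = -883 - (-52 + 53*54) = -883 - (-52 + 2862) = -883 - 1*2810 = -883 - 2810 = -3693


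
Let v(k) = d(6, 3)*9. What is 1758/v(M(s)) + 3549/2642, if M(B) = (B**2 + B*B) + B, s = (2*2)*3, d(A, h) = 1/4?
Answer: 6203495/7926 ≈ 782.68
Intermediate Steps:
d(A, h) = 1/4
s = 12 (s = 4*3 = 12)
M(B) = B + 2*B**2 (M(B) = (B**2 + B**2) + B = 2*B**2 + B = B + 2*B**2)
v(k) = 9/4 (v(k) = (1/4)*9 = 9/4)
1758/v(M(s)) + 3549/2642 = 1758/(9/4) + 3549/2642 = 1758*(4/9) + 3549*(1/2642) = 2344/3 + 3549/2642 = 6203495/7926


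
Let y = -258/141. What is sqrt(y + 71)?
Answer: sqrt(152797)/47 ≈ 8.3169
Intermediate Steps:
y = -86/47 (y = -258*1/141 = -86/47 ≈ -1.8298)
sqrt(y + 71) = sqrt(-86/47 + 71) = sqrt(3251/47) = sqrt(152797)/47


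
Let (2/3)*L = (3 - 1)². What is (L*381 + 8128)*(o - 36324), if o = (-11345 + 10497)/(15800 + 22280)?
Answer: -450151257811/1190 ≈ -3.7828e+8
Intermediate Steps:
o = -53/2380 (o = -848/38080 = -848*1/38080 = -53/2380 ≈ -0.022269)
L = 6 (L = 3*(3 - 1)²/2 = (3/2)*2² = (3/2)*4 = 6)
(L*381 + 8128)*(o - 36324) = (6*381 + 8128)*(-53/2380 - 36324) = (2286 + 8128)*(-86451173/2380) = 10414*(-86451173/2380) = -450151257811/1190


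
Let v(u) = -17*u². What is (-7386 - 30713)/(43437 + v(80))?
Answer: 38099/65363 ≈ 0.58288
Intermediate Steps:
(-7386 - 30713)/(43437 + v(80)) = (-7386 - 30713)/(43437 - 17*80²) = -38099/(43437 - 17*6400) = -38099/(43437 - 108800) = -38099/(-65363) = -38099*(-1/65363) = 38099/65363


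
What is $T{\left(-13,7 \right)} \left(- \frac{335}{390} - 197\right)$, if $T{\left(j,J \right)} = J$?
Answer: $- \frac{108031}{78} \approx -1385.0$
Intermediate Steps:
$T{\left(-13,7 \right)} \left(- \frac{335}{390} - 197\right) = 7 \left(- \frac{335}{390} - 197\right) = 7 \left(\left(-335\right) \frac{1}{390} - 197\right) = 7 \left(- \frac{67}{78} - 197\right) = 7 \left(- \frac{15433}{78}\right) = - \frac{108031}{78}$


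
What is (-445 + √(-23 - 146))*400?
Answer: -178000 + 5200*I ≈ -1.78e+5 + 5200.0*I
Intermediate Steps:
(-445 + √(-23 - 146))*400 = (-445 + √(-169))*400 = (-445 + 13*I)*400 = -178000 + 5200*I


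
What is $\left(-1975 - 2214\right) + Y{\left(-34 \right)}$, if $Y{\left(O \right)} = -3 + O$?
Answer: $-4226$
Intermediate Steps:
$\left(-1975 - 2214\right) + Y{\left(-34 \right)} = \left(-1975 - 2214\right) - 37 = -4189 - 37 = -4226$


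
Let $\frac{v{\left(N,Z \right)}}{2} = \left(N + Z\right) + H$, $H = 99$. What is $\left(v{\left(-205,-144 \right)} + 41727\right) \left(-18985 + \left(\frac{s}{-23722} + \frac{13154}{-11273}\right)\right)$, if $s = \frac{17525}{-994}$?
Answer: $- \frac{208063645042496809749}{265813597364} \approx -7.8274 \cdot 10^{8}$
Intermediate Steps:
$s = - \frac{17525}{994}$ ($s = 17525 \left(- \frac{1}{994}\right) = - \frac{17525}{994} \approx -17.631$)
$v{\left(N,Z \right)} = 198 + 2 N + 2 Z$ ($v{\left(N,Z \right)} = 2 \left(\left(N + Z\right) + 99\right) = 2 \left(99 + N + Z\right) = 198 + 2 N + 2 Z$)
$\left(v{\left(-205,-144 \right)} + 41727\right) \left(-18985 + \left(\frac{s}{-23722} + \frac{13154}{-11273}\right)\right) = \left(\left(198 + 2 \left(-205\right) + 2 \left(-144\right)\right) + 41727\right) \left(-18985 + \left(- \frac{17525}{994 \left(-23722\right)} + \frac{13154}{-11273}\right)\right) = \left(\left(198 - 410 - 288\right) + 41727\right) \left(-18985 + \left(\left(- \frac{17525}{994}\right) \left(- \frac{1}{23722}\right) + 13154 \left(- \frac{1}{11273}\right)\right)\right) = \left(-500 + 41727\right) \left(-18985 + \left(\frac{17525}{23579668} - \frac{13154}{11273}\right)\right) = 41227 \left(-18985 - \frac{309969393547}{265813597364}\right) = 41227 \left(- \frac{5046781115349087}{265813597364}\right) = - \frac{208063645042496809749}{265813597364}$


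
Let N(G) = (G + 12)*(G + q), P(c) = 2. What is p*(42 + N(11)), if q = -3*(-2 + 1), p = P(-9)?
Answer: 728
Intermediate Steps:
p = 2
q = 3 (q = -3*(-1) = 3)
N(G) = (3 + G)*(12 + G) (N(G) = (G + 12)*(G + 3) = (12 + G)*(3 + G) = (3 + G)*(12 + G))
p*(42 + N(11)) = 2*(42 + (36 + 11² + 15*11)) = 2*(42 + (36 + 121 + 165)) = 2*(42 + 322) = 2*364 = 728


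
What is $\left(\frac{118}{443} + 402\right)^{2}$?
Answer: $\frac{31756665616}{196249} \approx 1.6182 \cdot 10^{5}$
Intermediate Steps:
$\left(\frac{118}{443} + 402\right)^{2} = \left(\frac{178204}{443}\right)^{2} = \frac{31756665616}{196249}$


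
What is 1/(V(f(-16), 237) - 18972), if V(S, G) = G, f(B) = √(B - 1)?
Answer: -1/18735 ≈ -5.3376e-5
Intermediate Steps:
f(B) = √(-1 + B)
1/(V(f(-16), 237) - 18972) = 1/(237 - 18972) = 1/(-18735) = -1/18735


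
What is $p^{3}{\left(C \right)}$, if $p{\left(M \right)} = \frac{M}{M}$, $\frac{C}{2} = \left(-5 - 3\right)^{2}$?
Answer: $1$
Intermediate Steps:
$C = 128$ ($C = 2 \left(-5 - 3\right)^{2} = 2 \left(-8\right)^{2} = 2 \cdot 64 = 128$)
$p{\left(M \right)} = 1$
$p^{3}{\left(C \right)} = 1^{3} = 1$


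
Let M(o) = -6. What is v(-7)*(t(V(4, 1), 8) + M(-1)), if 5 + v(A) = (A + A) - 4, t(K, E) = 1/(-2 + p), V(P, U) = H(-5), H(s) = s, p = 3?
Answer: 115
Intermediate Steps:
V(P, U) = -5
t(K, E) = 1 (t(K, E) = 1/(-2 + 3) = 1/1 = 1)
v(A) = -9 + 2*A (v(A) = -5 + ((A + A) - 4) = -5 + (2*A - 4) = -5 + (-4 + 2*A) = -9 + 2*A)
v(-7)*(t(V(4, 1), 8) + M(-1)) = (-9 + 2*(-7))*(1 - 6) = (-9 - 14)*(-5) = -23*(-5) = 115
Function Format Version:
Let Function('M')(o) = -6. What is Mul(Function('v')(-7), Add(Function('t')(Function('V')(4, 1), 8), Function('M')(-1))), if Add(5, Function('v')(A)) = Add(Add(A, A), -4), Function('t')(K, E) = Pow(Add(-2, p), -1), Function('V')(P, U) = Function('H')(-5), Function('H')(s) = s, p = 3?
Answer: 115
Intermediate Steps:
Function('V')(P, U) = -5
Function('t')(K, E) = 1 (Function('t')(K, E) = Pow(Add(-2, 3), -1) = Pow(1, -1) = 1)
Function('v')(A) = Add(-9, Mul(2, A)) (Function('v')(A) = Add(-5, Add(Add(A, A), -4)) = Add(-5, Add(Mul(2, A), -4)) = Add(-5, Add(-4, Mul(2, A))) = Add(-9, Mul(2, A)))
Mul(Function('v')(-7), Add(Function('t')(Function('V')(4, 1), 8), Function('M')(-1))) = Mul(Add(-9, Mul(2, -7)), Add(1, -6)) = Mul(Add(-9, -14), -5) = Mul(-23, -5) = 115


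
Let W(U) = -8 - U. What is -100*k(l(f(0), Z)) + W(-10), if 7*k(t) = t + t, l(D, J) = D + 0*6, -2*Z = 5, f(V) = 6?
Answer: -1186/7 ≈ -169.43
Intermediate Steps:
Z = -5/2 (Z = -½*5 = -5/2 ≈ -2.5000)
l(D, J) = D (l(D, J) = D + 0 = D)
k(t) = 2*t/7 (k(t) = (t + t)/7 = (2*t)/7 = 2*t/7)
-100*k(l(f(0), Z)) + W(-10) = -200*6/7 + (-8 - 1*(-10)) = -100*12/7 + (-8 + 10) = -1200/7 + 2 = -1186/7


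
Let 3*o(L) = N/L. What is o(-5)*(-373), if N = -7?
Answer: -2611/15 ≈ -174.07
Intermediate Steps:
o(L) = -7/(3*L) (o(L) = (-7/L)/3 = -7/(3*L))
o(-5)*(-373) = -7/3/(-5)*(-373) = -7/3*(-1/5)*(-373) = (7/15)*(-373) = -2611/15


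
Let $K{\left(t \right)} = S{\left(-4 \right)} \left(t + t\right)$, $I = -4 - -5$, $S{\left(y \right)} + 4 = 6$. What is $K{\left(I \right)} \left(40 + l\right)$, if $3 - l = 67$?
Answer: $-96$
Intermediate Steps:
$l = -64$ ($l = 3 - 67 = -64$)
$S{\left(y \right)} = 2$ ($S{\left(y \right)} = -4 + 6 = 2$)
$I = 1$ ($I = -4 + 5 = 1$)
$K{\left(t \right)} = 4 t$ ($K{\left(t \right)} = 2 \left(t + t\right) = 2 \cdot 2 t = 4 t$)
$K{\left(I \right)} \left(40 + l\right) = 4 \cdot 1 \left(40 - 64\right) = 4 \left(-24\right) = -96$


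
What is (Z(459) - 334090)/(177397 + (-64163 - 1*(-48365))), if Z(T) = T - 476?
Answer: -334107/161599 ≈ -2.0675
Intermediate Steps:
Z(T) = -476 + T
(Z(459) - 334090)/(177397 + (-64163 - 1*(-48365))) = ((-476 + 459) - 334090)/(177397 + (-64163 - 1*(-48365))) = (-17 - 334090)/(177397 + (-64163 + 48365)) = -334107/(177397 - 15798) = -334107/161599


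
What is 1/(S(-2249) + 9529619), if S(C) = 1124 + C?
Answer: 1/9528494 ≈ 1.0495e-7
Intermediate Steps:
1/(S(-2249) + 9529619) = 1/((1124 - 2249) + 9529619) = 1/(-1125 + 9529619) = 1/9528494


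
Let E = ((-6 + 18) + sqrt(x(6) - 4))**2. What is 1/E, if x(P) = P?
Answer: (12 + sqrt(2))**(-2) ≈ 0.0055574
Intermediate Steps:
E = (12 + sqrt(2))**2 (E = ((-6 + 18) + sqrt(6 - 4))**2 = (12 + sqrt(2))**2 ≈ 179.94)
1/E = 1/((12 + sqrt(2))**2) = (12 + sqrt(2))**(-2)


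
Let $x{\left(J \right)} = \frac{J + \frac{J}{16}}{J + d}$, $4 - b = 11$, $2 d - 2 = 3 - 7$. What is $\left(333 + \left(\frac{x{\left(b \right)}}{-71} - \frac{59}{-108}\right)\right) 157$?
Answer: $\frac{12849043751}{245376} \approx 52365.0$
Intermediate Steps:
$d = -1$ ($d = 1 + \frac{3 - 7}{2} = 1 + \frac{1}{2} \left(-4\right) = 1 - 2 = -1$)
$b = -7$ ($b = 4 - 11 = -7$)
$x{\left(J \right)} = \frac{17 J}{16 \left(-1 + J\right)}$ ($x{\left(J \right)} = \frac{J + \frac{J}{16}}{J - 1} = \frac{J + J \frac{1}{16}}{-1 + J} = \frac{J + \frac{J}{16}}{-1 + J} = \frac{\frac{17}{16} J}{-1 + J} = \frac{17 J}{16 \left(-1 + J\right)}$)
$\left(333 + \left(\frac{x{\left(b \right)}}{-71} - \frac{59}{-108}\right)\right) 157 = \left(333 + \left(\frac{\frac{17}{16} \left(-7\right) \frac{1}{-1 - 7}}{-71} - \frac{59}{-108}\right)\right) 157 = \left(333 + \left(\frac{17}{16} \left(-7\right) \frac{1}{-8} \left(- \frac{1}{71}\right) - - \frac{59}{108}\right)\right) 157 = \left(333 + \left(\frac{17}{16} \left(-7\right) \left(- \frac{1}{8}\right) \left(- \frac{1}{71}\right) + \frac{59}{108}\right)\right) 157 = \left(333 + \left(\frac{119}{128} \left(- \frac{1}{71}\right) + \frac{59}{108}\right)\right) 157 = \left(333 + \left(- \frac{119}{9088} + \frac{59}{108}\right)\right) 157 = \left(333 + \frac{130835}{245376}\right) 157 = \frac{81841043}{245376} \cdot 157 = \frac{12849043751}{245376}$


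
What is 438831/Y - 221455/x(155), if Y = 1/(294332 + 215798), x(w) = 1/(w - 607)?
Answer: 223960955690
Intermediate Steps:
x(w) = 1/(-607 + w)
Y = 1/510130 ≈ 1.9603e-6
438831/Y - 221455/x(155) = 438831/(1/510130) - 221455/(1/(-607 + 155)) = 438831*510130 - 221455/(1/(-452)) = 223860858030 - 221455/(-1/452) = 223860858030 - 221455*(-452) = 223860858030 + 100097660 = 223960955690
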